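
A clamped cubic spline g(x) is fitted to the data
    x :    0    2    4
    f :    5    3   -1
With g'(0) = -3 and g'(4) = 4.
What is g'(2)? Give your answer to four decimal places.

Let M_i = g''(x_i). Step sizes h_i = 2, 2; slopes of the chords Δ_i = (y_(i+1) - y_i)/h_i = -1, -2.
  2·M_0 + 8·M_1 + 2·M_2 = 6(Δ_1 - Δ_0) = -6
Clamped end conditions give two more equations: 2h_0·M_0 + h_0·M_1 = 6(Δ_0 - g'(0)) = 12 and h_1·M_1 + 2h_1·M_2 = 6(g'(4) - Δ_1) = 36.
Solving: M_0 = 11/2, M_1 = -5, M_2 = 23/2.
On [2, 4], g'(x) = b_1 + 2c_1·(x - 2) + 3d_1·(x - 2)² with b_1 = Δ_1 - h_1(2M_1 + M_2)/6 = -5/2, c_1 = M_1/2 = -5/2, d_1 = (M_2 - M_1)/(6h_1) = 11/8. So g'(2) = -5/2.

-2.5000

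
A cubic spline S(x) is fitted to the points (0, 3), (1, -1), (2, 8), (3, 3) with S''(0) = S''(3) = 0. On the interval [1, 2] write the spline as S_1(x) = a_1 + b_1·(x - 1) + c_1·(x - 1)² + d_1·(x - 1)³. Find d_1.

Write σ_i for S''(x_i). With h_i = 1, 1, 1 and divided differences Δ_i = -4, 9, -5, the continuity of S' gives the tridiagonal system
  1·σ_0 + 4·σ_1 + 1·σ_2 = 6(Δ_1 - Δ_0) = 78
  1·σ_1 + 4·σ_2 + 1·σ_3 = 6(Δ_2 - Δ_1) = -84
Natural end conditions: σ_0 = σ_3 = 0.
Hence σ_0 = 0, σ_1 = 132/5, σ_2 = -138/5, σ_3 = 0.
On [1, 2], with S_1(x) = a_1 + b_1·(x - 1) + c_1·(x - 1)² + d_1·(x - 1)³: c_1 = σ_1/2 = 66/5, d_1 = (σ_2 - σ_1)/(6h_1) = -9, b_1 = Δ_1 - h_1(2σ_1 + σ_2)/6 = 24/5.

-9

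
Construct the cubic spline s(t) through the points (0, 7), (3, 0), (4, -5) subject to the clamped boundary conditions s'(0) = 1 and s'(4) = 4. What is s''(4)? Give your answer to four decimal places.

Write M_i for s''(x_i). With h_i = 3, 1 and divided differences Δ_i = -7/3, -5, the continuity of s' gives the tridiagonal system
  3·M_0 + 8·M_1 + 1·M_2 = 6(Δ_1 - Δ_0) = -16
Clamped end conditions give two more equations: 2h_0·M_0 + h_0·M_1 = 6(Δ_0 - s'(0)) = -20 and h_1·M_1 + 2h_1·M_2 = 6(s'(4) - Δ_1) = 54.
Hence M_0 = -7/12, M_1 = -11/2, M_2 = 119/4.

29.7500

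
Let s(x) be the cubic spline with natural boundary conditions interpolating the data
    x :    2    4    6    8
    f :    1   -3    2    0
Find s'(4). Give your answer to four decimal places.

0.8667

Let M_i = s''(x_i). Step sizes h_i = 2, 2, 2; slopes of the chords Δ_i = (y_(i+1) - y_i)/h_i = -2, 5/2, -1.
  2·M_0 + 8·M_1 + 2·M_2 = 6(Δ_1 - Δ_0) = 27
  2·M_1 + 8·M_2 + 2·M_3 = 6(Δ_2 - Δ_1) = -21
Natural end conditions: M_0 = M_3 = 0.
Forward elimination and back-substitution give M_0 = 0, M_1 = 43/10, M_2 = -37/10, M_3 = 0.
On [4, 6], s'(x) = b_1 + 2c_1·(x - 4) + 3d_1·(x - 4)² with b_1 = Δ_1 - h_1(2M_1 + M_2)/6 = 13/15, c_1 = M_1/2 = 43/20, d_1 = (M_2 - M_1)/(6h_1) = -2/3. So s'(4) = 13/15.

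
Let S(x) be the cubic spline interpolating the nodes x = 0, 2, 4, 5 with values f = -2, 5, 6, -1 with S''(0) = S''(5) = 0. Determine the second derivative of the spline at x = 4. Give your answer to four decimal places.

With σ_i denoting the second derivative at x_i, h_i = 2, 2, 1, and Δ_i = (y_(i+1) − y_i)/h_i = 7/2, 1/2, -7:
  2·σ_0 + 8·σ_1 + 2·σ_2 = 6(Δ_1 - Δ_0) = -18
  2·σ_1 + 6·σ_2 + 1·σ_3 = 6(Δ_2 - Δ_1) = -45
Natural end conditions: σ_0 = σ_3 = 0.
Hence σ_0 = 0, σ_1 = -9/22, σ_2 = -81/11, σ_3 = 0.

-7.3636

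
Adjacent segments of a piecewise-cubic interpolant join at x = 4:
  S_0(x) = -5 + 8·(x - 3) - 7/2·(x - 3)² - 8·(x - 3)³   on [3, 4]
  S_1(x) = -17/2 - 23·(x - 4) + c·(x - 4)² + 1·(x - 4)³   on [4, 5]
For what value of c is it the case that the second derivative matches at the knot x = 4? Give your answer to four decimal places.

-27.5000

S_0''(x) = -7 - 48·(x - 3), so S_0''(4) = -55. On the right, S_1''(4) = 2c, so c = -55/2.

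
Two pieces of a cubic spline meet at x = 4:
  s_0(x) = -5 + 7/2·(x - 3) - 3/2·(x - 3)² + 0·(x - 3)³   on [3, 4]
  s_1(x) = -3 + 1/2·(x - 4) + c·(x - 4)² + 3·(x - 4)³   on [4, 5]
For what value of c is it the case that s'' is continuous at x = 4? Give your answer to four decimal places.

-1.5000

s_0''(x) = -3 + 0·(x - 3), so s_0''(4) = -3. On the right, s_1''(4) = 2c, so c = -3/2.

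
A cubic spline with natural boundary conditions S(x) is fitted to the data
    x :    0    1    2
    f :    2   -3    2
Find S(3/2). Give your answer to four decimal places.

Let M_i = S''(x_i). Step sizes h_i = 1, 1; slopes of the chords Δ_i = (y_(i+1) - y_i)/h_i = -5, 5.
  1·M_0 + 4·M_1 + 1·M_2 = 6(Δ_1 - Δ_0) = 60
Natural end conditions: M_0 = M_2 = 0.
Solving the tridiagonal system: M_0 = 0, M_1 = 15, M_2 = 0.
On [1, 2], S(x) = -3 + 0·(x - 1) + 15/2·(x - 1)² - 5/2·(x - 1)³.
With (x - 1) = 1/2: S(3/2) = -23/16.

-1.4375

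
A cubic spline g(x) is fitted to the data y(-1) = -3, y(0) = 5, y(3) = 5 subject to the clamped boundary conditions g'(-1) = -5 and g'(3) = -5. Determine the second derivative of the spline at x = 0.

With M_i denoting the second derivative at x_i, h_i = 1, 3, and Δ_i = (y_(i+1) − y_i)/h_i = 8, 0:
  1·M_0 + 8·M_1 + 3·M_2 = 6(Δ_1 - Δ_0) = -48
Clamped end conditions give two more equations: 2h_0·M_0 + h_0·M_1 = 6(Δ_0 - g'(-1)) = 78 and h_1·M_1 + 2h_1·M_2 = 6(g'(3) - Δ_1) = -30.
Solving the tridiagonal system: M_0 = 45, M_1 = -12, M_2 = 1.

-12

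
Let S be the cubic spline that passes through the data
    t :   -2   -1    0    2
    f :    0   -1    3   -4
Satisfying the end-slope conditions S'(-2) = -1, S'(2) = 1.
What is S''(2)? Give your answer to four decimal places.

Put M_i = S'' at the i-th knot. Here h = (1, 1, 2) and Δ = (-1, 4, -7/2), so the interior equations h_(i-1)·M_(i-1) + 2(h_(i-1)+h_i)·M_i + h_i·M_(i+1) = 6(Δ_i − Δ_(i-1)) read
  1·M_0 + 4·M_1 + 1·M_2 = 6(Δ_1 - Δ_0) = 30
  1·M_1 + 6·M_2 + 2·M_3 = 6(Δ_2 - Δ_1) = -45
Clamped end conditions give two more equations: 2h_0·M_0 + h_0·M_1 = 6(Δ_0 - S'(-2)) = 0 and h_2·M_2 + 2h_2·M_3 = 6(S'(2) - Δ_2) = 27.
Solving the tridiagonal system: M_0 = -139/22, M_1 = 139/11, M_2 = -313/22, M_3 = 305/22.

13.8636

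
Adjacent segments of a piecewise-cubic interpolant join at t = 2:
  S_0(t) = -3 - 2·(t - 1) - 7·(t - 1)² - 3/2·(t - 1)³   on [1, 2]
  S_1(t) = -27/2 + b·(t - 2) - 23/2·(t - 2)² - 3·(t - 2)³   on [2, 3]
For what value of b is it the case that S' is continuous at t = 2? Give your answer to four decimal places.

-20.5000

S_0'(t) = -2 - 14·(t - 1) - 9/2·(t - 1)², so S_0'(2) = -41/2. On the right, S_1'(2) = b, so b = -41/2.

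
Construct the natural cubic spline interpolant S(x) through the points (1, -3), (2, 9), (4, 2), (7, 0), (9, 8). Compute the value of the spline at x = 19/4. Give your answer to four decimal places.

Write M_i for S''(x_i). With h_i = 1, 2, 3, 2 and divided differences Δ_i = 12, -7/2, -2/3, 4, the continuity of S' gives the tridiagonal system
  1·M_0 + 6·M_1 + 2·M_2 = 6(Δ_1 - Δ_0) = -93
  2·M_1 + 10·M_2 + 3·M_3 = 6(Δ_2 - Δ_1) = 17
  3·M_2 + 10·M_3 + 2·M_4 = 6(Δ_3 - Δ_2) = 28
Natural end conditions: M_0 = M_4 = 0.
Solving the tridiagonal system: M_0 = 0, M_1 = -785/46, M_2 = 108/23, M_3 = 32/23, M_4 = 0.
On [4, 7], S(x) = 2 - 418/69·(x - 4) + 54/23·(x - 4)² - 38/207·(x - 4)³.
With (x - 4) = 3/4: S(19/4) = -957/736.

-1.3003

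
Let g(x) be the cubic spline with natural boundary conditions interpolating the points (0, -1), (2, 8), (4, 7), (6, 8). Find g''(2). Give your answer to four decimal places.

-4.2000

Put σ_i = g'' at the i-th knot. Here h = (2, 2, 2) and Δ = (9/2, -1/2, 1/2), so the interior equations h_(i-1)·σ_(i-1) + 2(h_(i-1)+h_i)·σ_i + h_i·σ_(i+1) = 6(Δ_i − Δ_(i-1)) read
  2·σ_0 + 8·σ_1 + 2·σ_2 = 6(Δ_1 - Δ_0) = -30
  2·σ_1 + 8·σ_2 + 2·σ_3 = 6(Δ_2 - Δ_1) = 6
Natural end conditions: σ_0 = σ_3 = 0.
Forward elimination and back-substitution give σ_0 = 0, σ_1 = -21/5, σ_2 = 9/5, σ_3 = 0.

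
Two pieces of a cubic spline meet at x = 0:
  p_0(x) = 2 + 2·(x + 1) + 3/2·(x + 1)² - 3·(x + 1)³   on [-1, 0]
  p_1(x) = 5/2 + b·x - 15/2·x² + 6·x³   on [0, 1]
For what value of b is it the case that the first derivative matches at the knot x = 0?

p_0'(x) = 2 + 3·(x + 1) - 9·(x + 1)², so p_0'(0) = -4. On the right, p_1'(0) = b, so b = -4.

-4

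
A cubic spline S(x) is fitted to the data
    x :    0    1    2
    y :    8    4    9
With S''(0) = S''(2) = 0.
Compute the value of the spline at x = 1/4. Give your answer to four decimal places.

Let M_i = S''(x_i). Step sizes h_i = 1, 1; slopes of the chords Δ_i = (y_(i+1) - y_i)/h_i = -4, 5.
  1·M_0 + 4·M_1 + 1·M_2 = 6(Δ_1 - Δ_0) = 54
Natural end conditions: M_0 = M_2 = 0.
Hence M_0 = 0, M_1 = 27/2, M_2 = 0.
On [0, 1], S(x) = 8 - 25/4·x + 0·x² + 9/4·x³.
With x = 1/4: S(1/4) = 1657/256.

6.4727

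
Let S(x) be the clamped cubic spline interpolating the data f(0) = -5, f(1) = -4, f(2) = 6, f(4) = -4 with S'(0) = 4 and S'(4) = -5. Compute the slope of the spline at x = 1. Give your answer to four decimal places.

5.6364

With M_i denoting the second derivative at x_i, h_i = 1, 1, 2, and Δ_i = (y_(i+1) − y_i)/h_i = 1, 10, -5:
  1·M_0 + 4·M_1 + 1·M_2 = 6(Δ_1 - Δ_0) = 54
  1·M_1 + 6·M_2 + 2·M_3 = 6(Δ_2 - Δ_1) = -90
Clamped end conditions give two more equations: 2h_0·M_0 + h_0·M_1 = 6(Δ_0 - S'(0)) = -18 and h_2·M_2 + 2h_2·M_3 = 6(S'(4) - Δ_2) = 0.
Hence M_0 = -234/11, M_1 = 270/11, M_2 = -252/11, M_3 = 126/11.
On [1, 2], S'(x) = b_1 + 2c_1·(x - 1) + 3d_1·(x - 1)² with b_1 = Δ_1 - h_1(2M_1 + M_2)/6 = 62/11, c_1 = M_1/2 = 135/11, d_1 = (M_2 - M_1)/(6h_1) = -87/11. So S'(1) = 62/11.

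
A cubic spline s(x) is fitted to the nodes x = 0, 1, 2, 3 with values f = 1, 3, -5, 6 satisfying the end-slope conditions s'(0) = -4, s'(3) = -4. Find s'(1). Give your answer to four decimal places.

Write m_i for s''(x_i). With h_i = 1, 1, 1 and divided differences Δ_i = 2, -8, 11, the continuity of s' gives the tridiagonal system
  1·m_0 + 4·m_1 + 1·m_2 = 6(Δ_1 - Δ_0) = -60
  1·m_1 + 4·m_2 + 1·m_3 = 6(Δ_2 - Δ_1) = 114
Clamped end conditions give two more equations: 2h_0·m_0 + h_0·m_1 = 6(Δ_0 - s'(0)) = 36 and h_2·m_2 + 2h_2·m_3 = 6(s'(3) - Δ_2) = -90.
Hence m_0 = 186/5, m_1 = -192/5, m_2 = 282/5, m_3 = -366/5.
On [1, 2], s'(x) = b_1 + 2c_1·(x - 1) + 3d_1·(x - 1)² with b_1 = Δ_1 - h_1(2m_1 + m_2)/6 = -23/5, c_1 = m_1/2 = -96/5, d_1 = (m_2 - m_1)/(6h_1) = 79/5. So s'(1) = -23/5.

-4.6000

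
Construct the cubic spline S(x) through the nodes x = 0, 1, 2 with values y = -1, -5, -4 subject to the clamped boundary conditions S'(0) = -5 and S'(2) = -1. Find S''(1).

11

Let M_i = S''(x_i). Step sizes h_i = 1, 1; slopes of the chords Δ_i = (y_(i+1) - y_i)/h_i = -4, 1.
  1·M_0 + 4·M_1 + 1·M_2 = 6(Δ_1 - Δ_0) = 30
Clamped end conditions give two more equations: 2h_0·M_0 + h_0·M_1 = 6(Δ_0 - S'(0)) = 6 and h_1·M_1 + 2h_1·M_2 = 6(S'(2) - Δ_1) = -12.
Forward elimination and back-substitution give M_0 = -5/2, M_1 = 11, M_2 = -23/2.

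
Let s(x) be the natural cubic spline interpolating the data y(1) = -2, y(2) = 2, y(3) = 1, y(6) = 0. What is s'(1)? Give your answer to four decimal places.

Put M_i = s'' at the i-th knot. Here h = (1, 1, 3) and Δ = (4, -1, -1/3), so the interior equations h_(i-1)·M_(i-1) + 2(h_(i-1)+h_i)·M_i + h_i·M_(i+1) = 6(Δ_i − Δ_(i-1)) read
  1·M_0 + 4·M_1 + 1·M_2 = 6(Δ_1 - Δ_0) = -30
  1·M_1 + 8·M_2 + 3·M_3 = 6(Δ_2 - Δ_1) = 4
Natural end conditions: M_0 = M_3 = 0.
Solving: M_0 = 0, M_1 = -244/31, M_2 = 46/31, M_3 = 0.
On [1, 2], s'(x) = b_0 + 2c_0·(x - 1) + 3d_0·(x - 1)² with b_0 = Δ_0 - h_0(2M_0 + M_1)/6 = 494/93, c_0 = M_0/2 = 0, d_0 = (M_1 - M_0)/(6h_0) = -122/93. So s'(1) = 494/93.

5.3118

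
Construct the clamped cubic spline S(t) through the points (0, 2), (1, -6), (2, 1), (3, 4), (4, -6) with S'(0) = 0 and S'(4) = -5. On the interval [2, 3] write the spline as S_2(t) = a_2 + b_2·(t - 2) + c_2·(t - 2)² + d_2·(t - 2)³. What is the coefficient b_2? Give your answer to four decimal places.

Write m_i for S''(x_i). With h_i = 1, 1, 1, 1 and divided differences Δ_i = -8, 7, 3, -10, the continuity of S' gives the tridiagonal system
  1·m_0 + 4·m_1 + 1·m_2 = 6(Δ_1 - Δ_0) = 90
  1·m_1 + 4·m_2 + 1·m_3 = 6(Δ_2 - Δ_1) = -24
  1·m_2 + 4·m_3 + 1·m_4 = 6(Δ_3 - Δ_2) = -78
Clamped end conditions give two more equations: 2h_0·m_0 + h_0·m_1 = 6(Δ_0 - S'(0)) = -48 and h_3·m_3 + 2h_3·m_4 = 6(S'(4) - Δ_3) = 30.
Solving the tridiagonal system: m_0 = -1163/28, m_1 = 491/14, m_2 = -35/4, m_3 = -337/14, m_4 = 757/28.
On [2, 3], with S_2(t) = a_2 + b_2·(t - 2) + c_2·(t - 2)² + d_2·(t - 2)³: c_2 = m_2/2 = -35/8, d_2 = (m_3 - m_2)/(6h_2) = -143/56, b_2 = Δ_2 - h_2(2m_2 + m_3)/6 = 139/14.

9.9286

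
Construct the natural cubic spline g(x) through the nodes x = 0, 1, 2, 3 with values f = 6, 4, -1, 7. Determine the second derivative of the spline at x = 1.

With m_i denoting the second derivative at x_i, h_i = 1, 1, 1, and Δ_i = (y_(i+1) − y_i)/h_i = -2, -5, 8:
  1·m_0 + 4·m_1 + 1·m_2 = 6(Δ_1 - Δ_0) = -18
  1·m_1 + 4·m_2 + 1·m_3 = 6(Δ_2 - Δ_1) = 78
Natural end conditions: m_0 = m_3 = 0.
Hence m_0 = 0, m_1 = -10, m_2 = 22, m_3 = 0.

-10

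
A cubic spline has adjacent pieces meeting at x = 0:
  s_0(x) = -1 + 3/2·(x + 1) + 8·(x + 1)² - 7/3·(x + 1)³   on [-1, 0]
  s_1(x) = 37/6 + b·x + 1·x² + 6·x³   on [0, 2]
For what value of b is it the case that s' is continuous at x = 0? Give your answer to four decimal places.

10.5000

s_0'(x) = 3/2 + 16·(x + 1) - 7·(x + 1)², so s_0'(0) = 21/2. On the right, s_1'(0) = b, so b = 21/2.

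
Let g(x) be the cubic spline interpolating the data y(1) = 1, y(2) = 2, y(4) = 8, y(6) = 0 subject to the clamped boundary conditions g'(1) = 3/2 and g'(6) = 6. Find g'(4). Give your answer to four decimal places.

-2.8696

Write σ_i for g''(x_i). With h_i = 1, 2, 2 and divided differences Δ_i = 1, 3, -4, the continuity of g' gives the tridiagonal system
  1·σ_0 + 6·σ_1 + 2·σ_2 = 6(Δ_1 - Δ_0) = 12
  2·σ_1 + 8·σ_2 + 2·σ_3 = 6(Δ_2 - Δ_1) = -42
Clamped end conditions give two more equations: 2h_0·σ_0 + h_0·σ_1 = 6(Δ_0 - g'(1)) = -3 and h_2·σ_2 + 2h_2·σ_3 = 6(g'(6) - Δ_2) = 60.
Hence σ_0 = -114/23, σ_1 = 159/23, σ_2 = -282/23, σ_3 = 486/23.
On [4, 6], g'(x) = b_2 + 2c_2·(x - 4) + 3d_2·(x - 4)² with b_2 = Δ_2 - h_2(2σ_2 + σ_3)/6 = -66/23, c_2 = σ_2/2 = -141/23, d_2 = (σ_3 - σ_2)/(6h_2) = 64/23. So g'(4) = -66/23.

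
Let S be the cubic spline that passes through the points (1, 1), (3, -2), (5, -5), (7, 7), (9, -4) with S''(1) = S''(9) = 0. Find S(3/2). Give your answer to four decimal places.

Put M_i = S'' at the i-th knot. Here h = (2, 2, 2, 2) and Δ = (-3/2, -3/2, 6, -11/2), so the interior equations h_(i-1)·M_(i-1) + 2(h_(i-1)+h_i)·M_i + h_i·M_(i+1) = 6(Δ_i − Δ_(i-1)) read
  2·M_0 + 8·M_1 + 2·M_2 = 6(Δ_1 - Δ_0) = 0
  2·M_1 + 8·M_2 + 2·M_3 = 6(Δ_2 - Δ_1) = 45
  2·M_2 + 8·M_3 + 2·M_4 = 6(Δ_3 - Δ_2) = -69
Natural end conditions: M_0 = M_4 = 0.
Forward elimination and back-substitution give M_0 = 0, M_1 = -249/112, M_2 = 249/28, M_3 = -1215/112, M_4 = 0.
On [1, 3], S(t) = 1 - 85/112·(t - 1) + 0·(t - 1)² - 83/448·(t - 1)³.
With (t - 1) = 1/2: S(3/2) = 2141/3584.

0.5974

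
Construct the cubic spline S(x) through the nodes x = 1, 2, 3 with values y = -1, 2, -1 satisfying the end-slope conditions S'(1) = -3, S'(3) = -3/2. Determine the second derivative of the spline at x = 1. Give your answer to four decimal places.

Let σ_i = S''(x_i). Step sizes h_i = 1, 1; slopes of the chords Δ_i = (y_(i+1) - y_i)/h_i = 3, -3.
  1·σ_0 + 4·σ_1 + 1·σ_2 = 6(Δ_1 - Δ_0) = -36
Clamped end conditions give two more equations: 2h_0·σ_0 + h_0·σ_1 = 6(Δ_0 - S'(1)) = 36 and h_1·σ_1 + 2h_1·σ_2 = 6(S'(3) - Δ_1) = 9.
Hence σ_0 = 111/4, σ_1 = -39/2, σ_2 = 57/4.

27.7500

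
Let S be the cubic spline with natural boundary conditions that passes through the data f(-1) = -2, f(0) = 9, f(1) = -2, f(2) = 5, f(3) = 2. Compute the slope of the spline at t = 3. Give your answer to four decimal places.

Put M_i = S'' at the i-th knot. Here h = (1, 1, 1, 1) and Δ = (11, -11, 7, -3), so the interior equations h_(i-1)·M_(i-1) + 2(h_(i-1)+h_i)·M_i + h_i·M_(i+1) = 6(Δ_i − Δ_(i-1)) read
  1·M_0 + 4·M_1 + 1·M_2 = 6(Δ_1 - Δ_0) = -132
  1·M_1 + 4·M_2 + 1·M_3 = 6(Δ_2 - Δ_1) = 108
  1·M_2 + 4·M_3 + 1·M_4 = 6(Δ_3 - Δ_2) = -60
Natural end conditions: M_0 = M_4 = 0.
Solving the tridiagonal system: M_0 = 0, M_1 = -309/7, M_2 = 312/7, M_3 = -183/7, M_4 = 0.
On [2, 3], S'(t) = b_3 + 2c_3·(t - 2) + 3d_3·(t - 2)² with b_3 = Δ_3 - h_3(2M_3 + M_4)/6 = 40/7, c_3 = M_3/2 = -183/14, d_3 = (M_4 - M_3)/(6h_3) = 61/14. So S'(3) = -103/14.

-7.3571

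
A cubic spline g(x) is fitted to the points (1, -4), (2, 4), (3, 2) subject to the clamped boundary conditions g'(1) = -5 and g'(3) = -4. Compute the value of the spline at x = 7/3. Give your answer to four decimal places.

4.7778

With σ_i denoting the second derivative at x_i, h_i = 1, 1, and Δ_i = (y_(i+1) − y_i)/h_i = 8, -2:
  1·σ_0 + 4·σ_1 + 1·σ_2 = 6(Δ_1 - Δ_0) = -60
Clamped end conditions give two more equations: 2h_0·σ_0 + h_0·σ_1 = 6(Δ_0 - g'(1)) = 78 and h_1·σ_1 + 2h_1·σ_2 = 6(g'(3) - Δ_1) = -12.
Hence σ_0 = 109/2, σ_1 = -31, σ_2 = 19/2.
On [2, 3], g(x) = 4 + 27/4·(x - 2) - 31/2·(x - 2)² + 27/4·(x - 2)³.
With (x - 2) = 1/3: g(7/3) = 43/9.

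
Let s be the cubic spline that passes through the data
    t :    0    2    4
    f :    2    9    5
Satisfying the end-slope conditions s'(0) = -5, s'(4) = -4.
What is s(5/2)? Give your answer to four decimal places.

Write m_i for s''(x_i). With h_i = 2, 2 and divided differences Δ_i = 7/2, -2, the continuity of s' gives the tridiagonal system
  2·m_0 + 8·m_1 + 2·m_2 = 6(Δ_1 - Δ_0) = -33
Clamped end conditions give two more equations: 2h_0·m_0 + h_0·m_1 = 6(Δ_0 - s'(0)) = 51 and h_1·m_1 + 2h_1·m_2 = 6(s'(4) - Δ_1) = -12.
Solving: m_0 = 137/8, m_1 = -35/4, m_2 = 11/8.
On [2, 4], s(t) = 9 + 27/8·(t - 2) - 35/8·(t - 2)² + 27/32·(t - 2)³.
With (t - 2) = 1/2: s(5/2) = 2483/256.

9.6992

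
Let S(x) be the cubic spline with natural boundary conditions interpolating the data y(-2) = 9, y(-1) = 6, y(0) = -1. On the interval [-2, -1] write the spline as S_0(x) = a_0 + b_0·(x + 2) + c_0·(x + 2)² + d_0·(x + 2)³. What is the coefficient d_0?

-1

Write m_i for S''(x_i). With h_i = 1, 1 and divided differences Δ_i = -3, -7, the continuity of S' gives the tridiagonal system
  1·m_0 + 4·m_1 + 1·m_2 = 6(Δ_1 - Δ_0) = -24
Natural end conditions: m_0 = m_2 = 0.
Forward elimination and back-substitution give m_0 = 0, m_1 = -6, m_2 = 0.
On [-2, -1], with S_0(x) = a_0 + b_0·(x + 2) + c_0·(x + 2)² + d_0·(x + 2)³: c_0 = m_0/2 = 0, d_0 = (m_1 - m_0)/(6h_0) = -1, b_0 = Δ_0 - h_0(2m_0 + m_1)/6 = -2.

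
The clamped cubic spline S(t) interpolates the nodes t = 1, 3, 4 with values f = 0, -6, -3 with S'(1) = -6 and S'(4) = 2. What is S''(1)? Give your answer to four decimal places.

1.1667

Put M_i = S'' at the i-th knot. Here h = (2, 1) and Δ = (-3, 3), so the interior equations h_(i-1)·M_(i-1) + 2(h_(i-1)+h_i)·M_i + h_i·M_(i+1) = 6(Δ_i − Δ_(i-1)) read
  2·M_0 + 6·M_1 + 1·M_2 = 6(Δ_1 - Δ_0) = 36
Clamped end conditions give two more equations: 2h_0·M_0 + h_0·M_1 = 6(Δ_0 - S'(1)) = 18 and h_1·M_1 + 2h_1·M_2 = 6(S'(4) - Δ_1) = -6.
Forward elimination and back-substitution give M_0 = 7/6, M_1 = 20/3, M_2 = -19/3.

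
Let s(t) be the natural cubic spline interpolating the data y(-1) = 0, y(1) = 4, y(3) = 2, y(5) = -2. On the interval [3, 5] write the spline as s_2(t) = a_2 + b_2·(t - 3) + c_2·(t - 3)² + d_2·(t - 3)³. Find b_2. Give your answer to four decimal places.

-1.8667

Put M_i = s'' at the i-th knot. Here h = (2, 2, 2) and Δ = (2, -1, -2), so the interior equations h_(i-1)·M_(i-1) + 2(h_(i-1)+h_i)·M_i + h_i·M_(i+1) = 6(Δ_i − Δ_(i-1)) read
  2·M_0 + 8·M_1 + 2·M_2 = 6(Δ_1 - Δ_0) = -18
  2·M_1 + 8·M_2 + 2·M_3 = 6(Δ_2 - Δ_1) = -6
Natural end conditions: M_0 = M_3 = 0.
Forward elimination and back-substitution give M_0 = 0, M_1 = -11/5, M_2 = -1/5, M_3 = 0.
On [3, 5], with s_2(t) = a_2 + b_2·(t - 3) + c_2·(t - 3)² + d_2·(t - 3)³: c_2 = M_2/2 = -1/10, d_2 = (M_3 - M_2)/(6h_2) = 1/60, b_2 = Δ_2 - h_2(2M_2 + M_3)/6 = -28/15.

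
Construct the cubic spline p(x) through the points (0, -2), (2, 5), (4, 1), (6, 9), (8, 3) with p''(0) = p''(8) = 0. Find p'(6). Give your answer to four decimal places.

With m_i denoting the second derivative at x_i, h_i = 2, 2, 2, 2, and Δ_i = (y_(i+1) − y_i)/h_i = 7/2, -2, 4, -3:
  2·m_0 + 8·m_1 + 2·m_2 = 6(Δ_1 - Δ_0) = -33
  2·m_1 + 8·m_2 + 2·m_3 = 6(Δ_2 - Δ_1) = 36
  2·m_2 + 8·m_3 + 2·m_4 = 6(Δ_3 - Δ_2) = -42
Natural end conditions: m_0 = m_4 = 0.
Hence m_0 = 0, m_1 = -681/112, m_2 = 219/28, m_3 = -807/112, m_4 = 0.
On [6, 8], p'(x) = b_3 + 2c_3·(x - 6) + 3d_3·(x - 6)² with b_3 = Δ_3 - h_3(2m_3 + m_4)/6 = 101/56, c_3 = m_3/2 = -807/224, d_3 = (m_4 - m_3)/(6h_3) = 269/448. So p'(6) = 101/56.

1.8036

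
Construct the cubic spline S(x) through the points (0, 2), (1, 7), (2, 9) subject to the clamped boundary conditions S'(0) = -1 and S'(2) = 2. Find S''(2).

6

With σ_i denoting the second derivative at x_i, h_i = 1, 1, and Δ_i = (y_(i+1) − y_i)/h_i = 5, 2:
  1·σ_0 + 4·σ_1 + 1·σ_2 = 6(Δ_1 - Δ_0) = -18
Clamped end conditions give two more equations: 2h_0·σ_0 + h_0·σ_1 = 6(Δ_0 - S'(0)) = 36 and h_1·σ_1 + 2h_1·σ_2 = 6(S'(2) - Δ_1) = 0.
Solving the tridiagonal system: σ_0 = 24, σ_1 = -12, σ_2 = 6.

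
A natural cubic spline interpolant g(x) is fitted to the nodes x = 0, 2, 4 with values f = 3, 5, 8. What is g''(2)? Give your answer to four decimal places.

0.3750

Write σ_i for g''(x_i). With h_i = 2, 2 and divided differences Δ_i = 1, 3/2, the continuity of g' gives the tridiagonal system
  2·σ_0 + 8·σ_1 + 2·σ_2 = 6(Δ_1 - Δ_0) = 3
Natural end conditions: σ_0 = σ_2 = 0.
Solving the tridiagonal system: σ_0 = 0, σ_1 = 3/8, σ_2 = 0.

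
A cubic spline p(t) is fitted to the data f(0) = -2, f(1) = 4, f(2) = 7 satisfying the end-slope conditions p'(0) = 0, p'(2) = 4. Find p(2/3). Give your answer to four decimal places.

1.5926

With M_i denoting the second derivative at x_i, h_i = 1, 1, and Δ_i = (y_(i+1) − y_i)/h_i = 6, 3:
  1·M_0 + 4·M_1 + 1·M_2 = 6(Δ_1 - Δ_0) = -18
Clamped end conditions give two more equations: 2h_0·M_0 + h_0·M_1 = 6(Δ_0 - p'(0)) = 36 and h_1·M_1 + 2h_1·M_2 = 6(p'(2) - Δ_1) = 6.
Solving: M_0 = 49/2, M_1 = -13, M_2 = 19/2.
On [0, 1], p(t) = -2 + 0·t + 49/4·t² - 25/4·t³.
With t = 2/3: p(2/3) = 43/27.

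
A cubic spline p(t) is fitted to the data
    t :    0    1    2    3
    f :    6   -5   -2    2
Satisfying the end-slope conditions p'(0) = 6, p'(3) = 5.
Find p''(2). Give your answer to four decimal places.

Write M_i for p''(x_i). With h_i = 1, 1, 1 and divided differences Δ_i = -11, 3, 4, the continuity of p' gives the tridiagonal system
  1·M_0 + 4·M_1 + 1·M_2 = 6(Δ_1 - Δ_0) = 84
  1·M_1 + 4·M_2 + 1·M_3 = 6(Δ_2 - Δ_1) = 6
Clamped end conditions give two more equations: 2h_0·M_0 + h_0·M_1 = 6(Δ_0 - p'(0)) = -102 and h_2·M_2 + 2h_2·M_3 = 6(p'(3) - Δ_2) = 6.
Solving the tridiagonal system: M_0 = -1078/15, M_1 = 626/15, M_2 = -166/15, M_3 = 128/15.

-11.0667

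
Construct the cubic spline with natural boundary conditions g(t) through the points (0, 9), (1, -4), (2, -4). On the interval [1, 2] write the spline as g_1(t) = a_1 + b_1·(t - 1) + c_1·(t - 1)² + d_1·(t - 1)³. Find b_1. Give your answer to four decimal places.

With M_i denoting the second derivative at x_i, h_i = 1, 1, and Δ_i = (y_(i+1) − y_i)/h_i = -13, 0:
  1·M_0 + 4·M_1 + 1·M_2 = 6(Δ_1 - Δ_0) = 78
Natural end conditions: M_0 = M_2 = 0.
Solving: M_0 = 0, M_1 = 39/2, M_2 = 0.
On [1, 2], with g_1(t) = a_1 + b_1·(t - 1) + c_1·(t - 1)² + d_1·(t - 1)³: c_1 = M_1/2 = 39/4, d_1 = (M_2 - M_1)/(6h_1) = -13/4, b_1 = Δ_1 - h_1(2M_1 + M_2)/6 = -13/2.

-6.5000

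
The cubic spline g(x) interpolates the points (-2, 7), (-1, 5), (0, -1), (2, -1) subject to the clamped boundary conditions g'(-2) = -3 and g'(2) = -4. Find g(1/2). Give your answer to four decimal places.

-1.7244

Put σ_i = g'' at the i-th knot. Here h = (1, 1, 2) and Δ = (-2, -6, 0), so the interior equations h_(i-1)·σ_(i-1) + 2(h_(i-1)+h_i)·σ_i + h_i·σ_(i+1) = 6(Δ_i − Δ_(i-1)) read
  1·σ_0 + 4·σ_1 + 1·σ_2 = 6(Δ_1 - Δ_0) = -24
  1·σ_1 + 6·σ_2 + 2·σ_3 = 6(Δ_2 - Δ_1) = 36
Clamped end conditions give two more equations: 2h_0·σ_0 + h_0·σ_1 = 6(Δ_0 - g'(-2)) = 6 and h_2·σ_2 + 2h_2·σ_3 = 6(g'(2) - Δ_2) = -24.
Solving: σ_0 = 94/11, σ_1 = -122/11, σ_2 = 130/11, σ_3 = -131/11.
On [0, 2], g(x) = -1 - 43/11·x + 65/11·x² - 87/44·x³.
With x = 1/2: g(1/2) = -607/352.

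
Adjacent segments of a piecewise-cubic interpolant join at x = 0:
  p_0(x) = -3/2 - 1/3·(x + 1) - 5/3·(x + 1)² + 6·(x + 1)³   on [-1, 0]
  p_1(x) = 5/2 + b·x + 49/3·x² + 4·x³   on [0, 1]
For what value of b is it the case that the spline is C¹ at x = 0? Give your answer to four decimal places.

14.3333

p_0'(x) = -1/3 - 10/3·(x + 1) + 18·(x + 1)², so p_0'(0) = 43/3. On the right, p_1'(0) = b, so b = 43/3.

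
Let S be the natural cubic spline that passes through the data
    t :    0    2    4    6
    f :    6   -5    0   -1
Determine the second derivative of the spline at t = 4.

Let M_i = S''(x_i). Step sizes h_i = 2, 2, 2; slopes of the chords Δ_i = (y_(i+1) - y_i)/h_i = -11/2, 5/2, -1/2.
  2·M_0 + 8·M_1 + 2·M_2 = 6(Δ_1 - Δ_0) = 48
  2·M_1 + 8·M_2 + 2·M_3 = 6(Δ_2 - Δ_1) = -18
Natural end conditions: M_0 = M_3 = 0.
Solving: M_0 = 0, M_1 = 7, M_2 = -4, M_3 = 0.

-4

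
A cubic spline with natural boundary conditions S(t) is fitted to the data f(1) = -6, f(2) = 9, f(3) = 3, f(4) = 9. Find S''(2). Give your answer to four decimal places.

Write σ_i for S''(x_i). With h_i = 1, 1, 1 and divided differences Δ_i = 15, -6, 6, the continuity of S' gives the tridiagonal system
  1·σ_0 + 4·σ_1 + 1·σ_2 = 6(Δ_1 - Δ_0) = -126
  1·σ_1 + 4·σ_2 + 1·σ_3 = 6(Δ_2 - Δ_1) = 72
Natural end conditions: σ_0 = σ_3 = 0.
Hence σ_0 = 0, σ_1 = -192/5, σ_2 = 138/5, σ_3 = 0.

-38.4000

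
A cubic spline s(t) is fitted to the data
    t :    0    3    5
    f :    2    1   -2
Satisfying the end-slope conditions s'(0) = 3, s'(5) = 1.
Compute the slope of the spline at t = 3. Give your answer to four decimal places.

With M_i denoting the second derivative at x_i, h_i = 3, 2, and Δ_i = (y_(i+1) − y_i)/h_i = -1/3, -3/2:
  3·M_0 + 10·M_1 + 2·M_2 = 6(Δ_1 - Δ_0) = -7
Clamped end conditions give two more equations: 2h_0·M_0 + h_0·M_1 = 6(Δ_0 - s'(0)) = -20 and h_1·M_1 + 2h_1·M_2 = 6(s'(5) - Δ_1) = 15.
Solving the tridiagonal system: M_0 = -91/30, M_1 = -3/5, M_2 = 81/20.
On [3, 5], s'(t) = b_1 + 2c_1·(t - 3) + 3d_1·(t - 3)² with b_1 = Δ_1 - h_1(2M_1 + M_2)/6 = -49/20, c_1 = M_1/2 = -3/10, d_1 = (M_2 - M_1)/(6h_1) = 31/80. So s'(3) = -49/20.

-2.4500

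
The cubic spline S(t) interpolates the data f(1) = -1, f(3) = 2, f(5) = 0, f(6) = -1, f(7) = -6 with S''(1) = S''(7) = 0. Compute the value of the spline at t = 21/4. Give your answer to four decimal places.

With M_i denoting the second derivative at x_i, h_i = 2, 2, 1, 1, and Δ_i = (y_(i+1) − y_i)/h_i = 3/2, -1, -1, -5:
  2·M_0 + 8·M_1 + 2·M_2 = 6(Δ_1 - Δ_0) = -15
  2·M_1 + 6·M_2 + 1·M_3 = 6(Δ_2 - Δ_1) = 0
  1·M_2 + 4·M_3 + 1·M_4 = 6(Δ_3 - Δ_2) = -24
Natural end conditions: M_0 = M_4 = 0.
Solving: M_0 = 0, M_1 = -131/56, M_2 = 13/7, M_3 = -181/28, M_4 = 0.
On [5, 6], S(t) = 0 - 13/24·(t - 5) + 13/14·(t - 5)² - 233/168·(t - 5)³.
With (t - 5) = 1/4: S(21/4) = -355/3584.

-0.0991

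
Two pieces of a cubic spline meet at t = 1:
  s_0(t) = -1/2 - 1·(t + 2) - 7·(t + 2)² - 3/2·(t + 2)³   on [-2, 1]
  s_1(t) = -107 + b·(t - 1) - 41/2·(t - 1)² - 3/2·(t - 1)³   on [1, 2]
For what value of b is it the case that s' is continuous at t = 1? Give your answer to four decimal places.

-83.5000

s_0'(t) = -1 - 14·(t + 2) - 9/2·(t + 2)², so s_0'(1) = -167/2. On the right, s_1'(1) = b, so b = -167/2.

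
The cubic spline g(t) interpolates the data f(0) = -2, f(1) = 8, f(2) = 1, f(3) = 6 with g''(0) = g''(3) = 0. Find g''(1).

-32

Write σ_i for g''(x_i). With h_i = 1, 1, 1 and divided differences Δ_i = 10, -7, 5, the continuity of g' gives the tridiagonal system
  1·σ_0 + 4·σ_1 + 1·σ_2 = 6(Δ_1 - Δ_0) = -102
  1·σ_1 + 4·σ_2 + 1·σ_3 = 6(Δ_2 - Δ_1) = 72
Natural end conditions: σ_0 = σ_3 = 0.
Hence σ_0 = 0, σ_1 = -32, σ_2 = 26, σ_3 = 0.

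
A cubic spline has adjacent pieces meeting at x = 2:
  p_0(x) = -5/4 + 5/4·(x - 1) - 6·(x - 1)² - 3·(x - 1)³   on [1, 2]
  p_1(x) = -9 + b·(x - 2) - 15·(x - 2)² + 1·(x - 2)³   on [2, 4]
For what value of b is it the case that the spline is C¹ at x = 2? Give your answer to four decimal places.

p_0'(x) = 5/4 - 12·(x - 1) - 9·(x - 1)², so p_0'(2) = -79/4. On the right, p_1'(2) = b, so b = -79/4.

-19.7500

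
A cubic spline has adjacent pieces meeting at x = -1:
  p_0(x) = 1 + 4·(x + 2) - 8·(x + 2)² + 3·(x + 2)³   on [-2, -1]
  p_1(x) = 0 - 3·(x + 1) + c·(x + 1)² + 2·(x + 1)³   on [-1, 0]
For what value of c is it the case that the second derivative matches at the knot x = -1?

p_0''(x) = -16 + 18·(x + 2), so p_0''(-1) = 2. On the right, p_1''(-1) = 2c, so c = 1.

1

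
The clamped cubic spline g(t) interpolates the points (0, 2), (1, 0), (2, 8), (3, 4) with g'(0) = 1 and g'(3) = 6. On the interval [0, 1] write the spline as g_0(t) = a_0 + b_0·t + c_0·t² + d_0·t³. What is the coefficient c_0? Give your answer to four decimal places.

-12.1333

With σ_i denoting the second derivative at x_i, h_i = 1, 1, 1, and Δ_i = (y_(i+1) − y_i)/h_i = -2, 8, -4:
  1·σ_0 + 4·σ_1 + 1·σ_2 = 6(Δ_1 - Δ_0) = 60
  1·σ_1 + 4·σ_2 + 1·σ_3 = 6(Δ_2 - Δ_1) = -72
Clamped end conditions give two more equations: 2h_0·σ_0 + h_0·σ_1 = 6(Δ_0 - g'(0)) = -18 and h_2·σ_2 + 2h_2·σ_3 = 6(g'(3) - Δ_2) = 60.
Hence σ_0 = -364/15, σ_1 = 458/15, σ_2 = -568/15, σ_3 = 734/15.
On [0, 1], with g_0(t) = a_0 + b_0·t + c_0·t² + d_0·t³: c_0 = σ_0/2 = -182/15, d_0 = (σ_1 - σ_0)/(6h_0) = 137/15, b_0 = Δ_0 - h_0(2σ_0 + σ_1)/6 = 1.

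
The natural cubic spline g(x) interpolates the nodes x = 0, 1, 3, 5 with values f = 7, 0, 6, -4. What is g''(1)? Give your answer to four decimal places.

13.0909

Let M_i = g''(x_i). Step sizes h_i = 1, 2, 2; slopes of the chords Δ_i = (y_(i+1) - y_i)/h_i = -7, 3, -5.
  1·M_0 + 6·M_1 + 2·M_2 = 6(Δ_1 - Δ_0) = 60
  2·M_1 + 8·M_2 + 2·M_3 = 6(Δ_2 - Δ_1) = -48
Natural end conditions: M_0 = M_3 = 0.
Solving the tridiagonal system: M_0 = 0, M_1 = 144/11, M_2 = -102/11, M_3 = 0.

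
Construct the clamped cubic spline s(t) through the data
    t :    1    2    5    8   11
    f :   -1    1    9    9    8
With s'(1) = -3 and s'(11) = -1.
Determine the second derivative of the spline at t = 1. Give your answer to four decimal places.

Write σ_i for s''(x_i). With h_i = 1, 3, 3, 3 and divided differences Δ_i = 2, 8/3, 0, -1/3, the continuity of s' gives the tridiagonal system
  1·σ_0 + 8·σ_1 + 3·σ_2 = 6(Δ_1 - Δ_0) = 4
  3·σ_1 + 12·σ_2 + 3·σ_3 = 6(Δ_2 - Δ_1) = -16
  3·σ_2 + 12·σ_3 + 3·σ_4 = 6(Δ_3 - Δ_2) = -2
Clamped end conditions give two more equations: 2h_0·σ_0 + h_0·σ_1 = 6(Δ_0 - s'(1)) = 30 and h_3·σ_3 + 2h_3·σ_4 = 6(s'(11) - Δ_3) = -4.
Forward elimination and back-substitution give σ_0 = 31/2, σ_1 = -1, σ_2 = -7/6, σ_3 = 1/3, σ_4 = -5/6.

15.5000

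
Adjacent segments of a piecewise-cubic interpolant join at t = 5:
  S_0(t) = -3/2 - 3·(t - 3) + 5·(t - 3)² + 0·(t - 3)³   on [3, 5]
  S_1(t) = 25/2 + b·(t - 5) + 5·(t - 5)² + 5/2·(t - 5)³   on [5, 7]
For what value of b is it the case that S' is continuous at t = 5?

S_0'(t) = -3 + 10·(t - 3) + 0·(t - 3)², so S_0'(5) = 17. On the right, S_1'(5) = b, so b = 17.

17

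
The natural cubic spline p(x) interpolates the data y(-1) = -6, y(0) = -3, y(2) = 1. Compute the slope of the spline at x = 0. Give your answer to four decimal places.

2.6667

Put M_i = p'' at the i-th knot. Here h = (1, 2) and Δ = (3, 2), so the interior equations h_(i-1)·M_(i-1) + 2(h_(i-1)+h_i)·M_i + h_i·M_(i+1) = 6(Δ_i − Δ_(i-1)) read
  1·M_0 + 6·M_1 + 2·M_2 = 6(Δ_1 - Δ_0) = -6
Natural end conditions: M_0 = M_2 = 0.
Forward elimination and back-substitution give M_0 = 0, M_1 = -1, M_2 = 0.
On [0, 2], p'(x) = b_1 + 2c_1·x + 3d_1·x² with b_1 = Δ_1 - h_1(2M_1 + M_2)/6 = 8/3, c_1 = M_1/2 = -1/2, d_1 = (M_2 - M_1)/(6h_1) = 1/12. So p'(0) = 8/3.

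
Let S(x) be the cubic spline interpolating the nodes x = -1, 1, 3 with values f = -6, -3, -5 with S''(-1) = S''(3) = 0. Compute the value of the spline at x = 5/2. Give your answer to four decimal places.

With m_i denoting the second derivative at x_i, h_i = 2, 2, and Δ_i = (y_(i+1) − y_i)/h_i = 3/2, -1:
  2·m_0 + 8·m_1 + 2·m_2 = 6(Δ_1 - Δ_0) = -15
Natural end conditions: m_0 = m_2 = 0.
Forward elimination and back-substitution give m_0 = 0, m_1 = -15/8, m_2 = 0.
On [1, 3], S(x) = -3 + 1/4·(x - 1) - 15/16·(x - 1)² + 5/32·(x - 1)³.
With (x - 1) = 3/2: S(5/2) = -1077/256.

-4.2070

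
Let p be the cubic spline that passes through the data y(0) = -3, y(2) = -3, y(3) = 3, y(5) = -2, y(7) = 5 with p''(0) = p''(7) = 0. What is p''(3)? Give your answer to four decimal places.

With m_i denoting the second derivative at x_i, h_i = 2, 1, 2, 2, and Δ_i = (y_(i+1) − y_i)/h_i = 0, 6, -5/2, 7/2:
  2·m_0 + 6·m_1 + 1·m_2 = 6(Δ_1 - Δ_0) = 36
  1·m_1 + 6·m_2 + 2·m_3 = 6(Δ_2 - Δ_1) = -51
  2·m_2 + 8·m_3 + 2·m_4 = 6(Δ_3 - Δ_2) = 36
Natural end conditions: m_0 = m_4 = 0.
Hence m_0 = 0, m_1 = 129/16, m_2 = -99/8, m_3 = 243/32, m_4 = 0.

-12.3750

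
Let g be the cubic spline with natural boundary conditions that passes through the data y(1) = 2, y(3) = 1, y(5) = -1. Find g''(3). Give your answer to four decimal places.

-0.3750

Put σ_i = g'' at the i-th knot. Here h = (2, 2) and Δ = (-1/2, -1), so the interior equations h_(i-1)·σ_(i-1) + 2(h_(i-1)+h_i)·σ_i + h_i·σ_(i+1) = 6(Δ_i − Δ_(i-1)) read
  2·σ_0 + 8·σ_1 + 2·σ_2 = 6(Δ_1 - Δ_0) = -3
Natural end conditions: σ_0 = σ_2 = 0.
Forward elimination and back-substitution give σ_0 = 0, σ_1 = -3/8, σ_2 = 0.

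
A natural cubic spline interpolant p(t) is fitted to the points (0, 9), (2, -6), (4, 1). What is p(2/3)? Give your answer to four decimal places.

Put M_i = p'' at the i-th knot. Here h = (2, 2) and Δ = (-15/2, 7/2), so the interior equations h_(i-1)·M_(i-1) + 2(h_(i-1)+h_i)·M_i + h_i·M_(i+1) = 6(Δ_i − Δ_(i-1)) read
  2·M_0 + 8·M_1 + 2·M_2 = 6(Δ_1 - Δ_0) = 66
Natural end conditions: M_0 = M_2 = 0.
Solving: M_0 = 0, M_1 = 33/4, M_2 = 0.
On [0, 2], p(t) = 9 - 41/4·t + 0·t² + 11/16·t³.
With t = 2/3: p(2/3) = 64/27.

2.3704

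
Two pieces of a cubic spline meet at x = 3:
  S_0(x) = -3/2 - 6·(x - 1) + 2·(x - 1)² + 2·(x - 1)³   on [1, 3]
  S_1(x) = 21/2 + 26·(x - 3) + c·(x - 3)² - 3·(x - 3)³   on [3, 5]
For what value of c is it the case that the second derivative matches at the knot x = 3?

S_0''(x) = 4 + 12·(x - 1), so S_0''(3) = 28. On the right, S_1''(3) = 2c, so c = 14.

14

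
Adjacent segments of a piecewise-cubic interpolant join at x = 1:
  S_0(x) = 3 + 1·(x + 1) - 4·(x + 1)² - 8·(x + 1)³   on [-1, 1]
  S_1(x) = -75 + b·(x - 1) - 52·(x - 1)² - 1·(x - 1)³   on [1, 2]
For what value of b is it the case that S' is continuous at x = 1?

S_0'(x) = 1 - 8·(x + 1) - 24·(x + 1)², so S_0'(1) = -111. On the right, S_1'(1) = b, so b = -111.

-111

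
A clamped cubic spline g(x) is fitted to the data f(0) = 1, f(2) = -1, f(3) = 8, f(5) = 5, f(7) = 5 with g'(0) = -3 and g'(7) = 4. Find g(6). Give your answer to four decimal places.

3.0553

Put M_i = g'' at the i-th knot. Here h = (2, 1, 2, 2) and Δ = (-1, 9, -3/2, 0), so the interior equations h_(i-1)·M_(i-1) + 2(h_(i-1)+h_i)·M_i + h_i·M_(i+1) = 6(Δ_i − Δ_(i-1)) read
  2·M_0 + 6·M_1 + 1·M_2 = 6(Δ_1 - Δ_0) = 60
  1·M_1 + 6·M_2 + 2·M_3 = 6(Δ_2 - Δ_1) = -63
  2·M_2 + 8·M_3 + 2·M_4 = 6(Δ_3 - Δ_2) = 9
Clamped end conditions give two more equations: 2h_0·M_0 + h_0·M_1 = 6(Δ_0 - g'(0)) = 12 and h_3·M_3 + 2h_3·M_4 = 6(g'(7) - Δ_3) = 24.
Hence M_0 = -463/122, M_1 = 829/61, M_2 = -851/61, M_3 = 217/61, M_4 = 515/122.
On [5, 7], g(x) = 5 - 461/122·(x - 5) + 217/122·(x - 5)² + 27/488·(x - 5)³.
With (x - 5) = 1: g(6) = 1491/488.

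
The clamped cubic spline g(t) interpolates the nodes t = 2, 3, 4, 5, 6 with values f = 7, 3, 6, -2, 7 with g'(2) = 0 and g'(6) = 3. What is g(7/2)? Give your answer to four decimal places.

Write M_i for g''(x_i). With h_i = 1, 1, 1, 1 and divided differences Δ_i = -4, 3, -8, 9, the continuity of g' gives the tridiagonal system
  1·M_0 + 4·M_1 + 1·M_2 = 6(Δ_1 - Δ_0) = 42
  1·M_1 + 4·M_2 + 1·M_3 = 6(Δ_2 - Δ_1) = -66
  1·M_2 + 4·M_3 + 1·M_4 = 6(Δ_3 - Δ_2) = 102
Clamped end conditions give two more equations: 2h_0·M_0 + h_0·M_1 = 6(Δ_0 - g'(2)) = -24 and h_3·M_3 + 2h_3·M_4 = 6(g'(6) - Δ_3) = -36.
Hence M_0 = -687/28, M_1 = 351/14, M_2 = -135/4, M_3 = 615/14, M_4 = -1119/28.
On [3, 4], g(t) = 3 + 15/56·(t - 3) + 351/28·(t - 3)² - 549/56·(t - 3)³.
With (t - 3) = 1/2: g(7/2) = 2259/448.

5.0424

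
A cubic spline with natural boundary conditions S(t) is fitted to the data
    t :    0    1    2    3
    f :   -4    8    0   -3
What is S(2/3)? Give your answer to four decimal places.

6.0988

Put σ_i = S'' at the i-th knot. Here h = (1, 1, 1) and Δ = (12, -8, -3), so the interior equations h_(i-1)·σ_(i-1) + 2(h_(i-1)+h_i)·σ_i + h_i·σ_(i+1) = 6(Δ_i − Δ_(i-1)) read
  1·σ_0 + 4·σ_1 + 1·σ_2 = 6(Δ_1 - Δ_0) = -120
  1·σ_1 + 4·σ_2 + 1·σ_3 = 6(Δ_2 - Δ_1) = 30
Natural end conditions: σ_0 = σ_3 = 0.
Forward elimination and back-substitution give σ_0 = 0, σ_1 = -34, σ_2 = 16, σ_3 = 0.
On [0, 1], S(t) = -4 + 53/3·t + 0·t² - 17/3·t³.
With t = 2/3: S(2/3) = 494/81.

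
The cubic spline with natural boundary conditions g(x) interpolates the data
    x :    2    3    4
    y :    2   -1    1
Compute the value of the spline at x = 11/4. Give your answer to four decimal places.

-0.6602

Put m_i = g'' at the i-th knot. Here h = (1, 1) and Δ = (-3, 2), so the interior equations h_(i-1)·m_(i-1) + 2(h_(i-1)+h_i)·m_i + h_i·m_(i+1) = 6(Δ_i − Δ_(i-1)) read
  1·m_0 + 4·m_1 + 1·m_2 = 6(Δ_1 - Δ_0) = 30
Natural end conditions: m_0 = m_2 = 0.
Solving the tridiagonal system: m_0 = 0, m_1 = 15/2, m_2 = 0.
On [2, 3], g(x) = 2 - 17/4·(x - 2) + 0·(x - 2)² + 5/4·(x - 2)³.
With (x - 2) = 3/4: g(11/4) = -169/256.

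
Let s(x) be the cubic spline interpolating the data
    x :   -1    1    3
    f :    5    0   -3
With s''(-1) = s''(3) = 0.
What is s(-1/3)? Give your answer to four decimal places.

3.1852

Put M_i = s'' at the i-th knot. Here h = (2, 2) and Δ = (-5/2, -3/2), so the interior equations h_(i-1)·M_(i-1) + 2(h_(i-1)+h_i)·M_i + h_i·M_(i+1) = 6(Δ_i − Δ_(i-1)) read
  2·M_0 + 8·M_1 + 2·M_2 = 6(Δ_1 - Δ_0) = 6
Natural end conditions: M_0 = M_2 = 0.
Hence M_0 = 0, M_1 = 3/4, M_2 = 0.
On [-1, 1], s(x) = 5 - 11/4·(x + 1) + 0·(x + 1)² + 1/16·(x + 1)³.
With (x + 1) = 2/3: s(-1/3) = 86/27.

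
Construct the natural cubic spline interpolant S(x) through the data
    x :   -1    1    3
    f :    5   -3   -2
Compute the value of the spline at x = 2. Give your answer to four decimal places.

-3.3438

With m_i denoting the second derivative at x_i, h_i = 2, 2, and Δ_i = (y_(i+1) − y_i)/h_i = -4, 1/2:
  2·m_0 + 8·m_1 + 2·m_2 = 6(Δ_1 - Δ_0) = 27
Natural end conditions: m_0 = m_2 = 0.
Forward elimination and back-substitution give m_0 = 0, m_1 = 27/8, m_2 = 0.
On [1, 3], S(x) = -3 - 7/4·(x - 1) + 27/16·(x - 1)² - 9/32·(x - 1)³.
With (x - 1) = 1: S(2) = -107/32.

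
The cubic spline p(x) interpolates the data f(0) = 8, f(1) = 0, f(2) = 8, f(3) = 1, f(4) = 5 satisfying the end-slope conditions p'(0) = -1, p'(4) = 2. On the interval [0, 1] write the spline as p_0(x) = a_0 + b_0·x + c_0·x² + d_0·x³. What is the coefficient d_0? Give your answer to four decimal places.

14.8571

With σ_i denoting the second derivative at x_i, h_i = 1, 1, 1, 1, and Δ_i = (y_(i+1) − y_i)/h_i = -8, 8, -7, 4:
  1·σ_0 + 4·σ_1 + 1·σ_2 = 6(Δ_1 - Δ_0) = 96
  1·σ_1 + 4·σ_2 + 1·σ_3 = 6(Δ_2 - Δ_1) = -90
  1·σ_2 + 4·σ_3 + 1·σ_4 = 6(Δ_3 - Δ_2) = 66
Clamped end conditions give two more equations: 2h_0·σ_0 + h_0·σ_1 = 6(Δ_0 - p'(0)) = -42 and h_3·σ_3 + 2h_3·σ_4 = 6(p'(4) - Δ_3) = -12.
Solving the tridiagonal system: σ_0 = -306/7, σ_1 = 318/7, σ_2 = -42, σ_3 = 228/7, σ_4 = -156/7.
On [0, 1], with p_0(x) = a_0 + b_0·x + c_0·x² + d_0·x³: c_0 = σ_0/2 = -153/7, d_0 = (σ_1 - σ_0)/(6h_0) = 104/7, b_0 = Δ_0 - h_0(2σ_0 + σ_1)/6 = -1.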